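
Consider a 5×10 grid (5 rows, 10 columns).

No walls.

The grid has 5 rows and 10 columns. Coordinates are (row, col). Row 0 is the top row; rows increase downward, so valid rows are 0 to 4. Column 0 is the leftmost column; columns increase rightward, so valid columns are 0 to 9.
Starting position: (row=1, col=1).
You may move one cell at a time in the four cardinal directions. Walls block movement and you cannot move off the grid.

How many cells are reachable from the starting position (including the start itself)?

BFS flood-fill from (row=1, col=1):
  Distance 0: (row=1, col=1)
  Distance 1: (row=0, col=1), (row=1, col=0), (row=1, col=2), (row=2, col=1)
  Distance 2: (row=0, col=0), (row=0, col=2), (row=1, col=3), (row=2, col=0), (row=2, col=2), (row=3, col=1)
  Distance 3: (row=0, col=3), (row=1, col=4), (row=2, col=3), (row=3, col=0), (row=3, col=2), (row=4, col=1)
  Distance 4: (row=0, col=4), (row=1, col=5), (row=2, col=4), (row=3, col=3), (row=4, col=0), (row=4, col=2)
  Distance 5: (row=0, col=5), (row=1, col=6), (row=2, col=5), (row=3, col=4), (row=4, col=3)
  Distance 6: (row=0, col=6), (row=1, col=7), (row=2, col=6), (row=3, col=5), (row=4, col=4)
  Distance 7: (row=0, col=7), (row=1, col=8), (row=2, col=7), (row=3, col=6), (row=4, col=5)
  Distance 8: (row=0, col=8), (row=1, col=9), (row=2, col=8), (row=3, col=7), (row=4, col=6)
  Distance 9: (row=0, col=9), (row=2, col=9), (row=3, col=8), (row=4, col=7)
  Distance 10: (row=3, col=9), (row=4, col=8)
  Distance 11: (row=4, col=9)
Total reachable: 50 (grid has 50 open cells total)

Answer: Reachable cells: 50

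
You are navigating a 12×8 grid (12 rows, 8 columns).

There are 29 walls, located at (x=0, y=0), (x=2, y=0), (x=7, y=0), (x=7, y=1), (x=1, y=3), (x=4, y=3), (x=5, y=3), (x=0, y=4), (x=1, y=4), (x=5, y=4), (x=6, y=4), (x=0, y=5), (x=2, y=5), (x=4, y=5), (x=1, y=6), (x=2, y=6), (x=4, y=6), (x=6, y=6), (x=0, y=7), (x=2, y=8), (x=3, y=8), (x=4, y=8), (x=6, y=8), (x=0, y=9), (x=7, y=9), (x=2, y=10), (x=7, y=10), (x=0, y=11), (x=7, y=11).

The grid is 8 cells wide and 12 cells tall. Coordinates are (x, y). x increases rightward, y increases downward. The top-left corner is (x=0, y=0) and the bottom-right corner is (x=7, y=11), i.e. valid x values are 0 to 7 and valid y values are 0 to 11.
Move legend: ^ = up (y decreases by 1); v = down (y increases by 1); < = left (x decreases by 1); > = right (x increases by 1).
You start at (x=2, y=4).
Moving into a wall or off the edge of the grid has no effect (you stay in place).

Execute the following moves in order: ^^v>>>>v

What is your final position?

Answer: Final position: (x=3, y=4)

Derivation:
Start: (x=2, y=4)
  ^ (up): (x=2, y=4) -> (x=2, y=3)
  ^ (up): (x=2, y=3) -> (x=2, y=2)
  v (down): (x=2, y=2) -> (x=2, y=3)
  > (right): (x=2, y=3) -> (x=3, y=3)
  [×3]> (right): blocked, stay at (x=3, y=3)
  v (down): (x=3, y=3) -> (x=3, y=4)
Final: (x=3, y=4)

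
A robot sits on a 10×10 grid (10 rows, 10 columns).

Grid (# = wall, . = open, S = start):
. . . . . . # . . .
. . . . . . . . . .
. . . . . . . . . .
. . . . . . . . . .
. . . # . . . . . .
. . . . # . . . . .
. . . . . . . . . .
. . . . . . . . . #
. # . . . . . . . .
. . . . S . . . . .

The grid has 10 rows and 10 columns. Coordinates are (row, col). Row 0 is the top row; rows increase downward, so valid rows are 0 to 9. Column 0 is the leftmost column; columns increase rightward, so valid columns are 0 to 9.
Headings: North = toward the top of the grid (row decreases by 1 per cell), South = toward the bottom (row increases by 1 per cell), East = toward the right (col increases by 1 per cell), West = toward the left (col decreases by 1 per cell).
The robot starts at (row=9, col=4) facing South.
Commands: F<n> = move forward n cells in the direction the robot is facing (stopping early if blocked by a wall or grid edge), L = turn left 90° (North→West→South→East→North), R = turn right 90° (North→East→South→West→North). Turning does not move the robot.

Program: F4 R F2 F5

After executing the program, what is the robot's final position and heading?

Start: (row=9, col=4), facing South
  F4: move forward 0/4 (blocked), now at (row=9, col=4)
  R: turn right, now facing West
  F2: move forward 2, now at (row=9, col=2)
  F5: move forward 2/5 (blocked), now at (row=9, col=0)
Final: (row=9, col=0), facing West

Answer: Final position: (row=9, col=0), facing West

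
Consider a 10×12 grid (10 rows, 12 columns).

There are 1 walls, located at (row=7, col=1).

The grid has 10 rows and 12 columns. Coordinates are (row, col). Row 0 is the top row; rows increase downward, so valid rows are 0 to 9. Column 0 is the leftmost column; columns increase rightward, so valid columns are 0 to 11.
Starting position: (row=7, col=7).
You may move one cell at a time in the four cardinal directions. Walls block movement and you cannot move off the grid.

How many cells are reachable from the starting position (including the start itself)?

BFS flood-fill from (row=7, col=7):
  Distance 0: (row=7, col=7)
  Distance 1: (row=6, col=7), (row=7, col=6), (row=7, col=8), (row=8, col=7)
  Distance 2: (row=5, col=7), (row=6, col=6), (row=6, col=8), (row=7, col=5), (row=7, col=9), (row=8, col=6), (row=8, col=8), (row=9, col=7)
  Distance 3: (row=4, col=7), (row=5, col=6), (row=5, col=8), (row=6, col=5), (row=6, col=9), (row=7, col=4), (row=7, col=10), (row=8, col=5), (row=8, col=9), (row=9, col=6), (row=9, col=8)
  Distance 4: (row=3, col=7), (row=4, col=6), (row=4, col=8), (row=5, col=5), (row=5, col=9), (row=6, col=4), (row=6, col=10), (row=7, col=3), (row=7, col=11), (row=8, col=4), (row=8, col=10), (row=9, col=5), (row=9, col=9)
  Distance 5: (row=2, col=7), (row=3, col=6), (row=3, col=8), (row=4, col=5), (row=4, col=9), (row=5, col=4), (row=5, col=10), (row=6, col=3), (row=6, col=11), (row=7, col=2), (row=8, col=3), (row=8, col=11), (row=9, col=4), (row=9, col=10)
  Distance 6: (row=1, col=7), (row=2, col=6), (row=2, col=8), (row=3, col=5), (row=3, col=9), (row=4, col=4), (row=4, col=10), (row=5, col=3), (row=5, col=11), (row=6, col=2), (row=8, col=2), (row=9, col=3), (row=9, col=11)
  Distance 7: (row=0, col=7), (row=1, col=6), (row=1, col=8), (row=2, col=5), (row=2, col=9), (row=3, col=4), (row=3, col=10), (row=4, col=3), (row=4, col=11), (row=5, col=2), (row=6, col=1), (row=8, col=1), (row=9, col=2)
  Distance 8: (row=0, col=6), (row=0, col=8), (row=1, col=5), (row=1, col=9), (row=2, col=4), (row=2, col=10), (row=3, col=3), (row=3, col=11), (row=4, col=2), (row=5, col=1), (row=6, col=0), (row=8, col=0), (row=9, col=1)
  Distance 9: (row=0, col=5), (row=0, col=9), (row=1, col=4), (row=1, col=10), (row=2, col=3), (row=2, col=11), (row=3, col=2), (row=4, col=1), (row=5, col=0), (row=7, col=0), (row=9, col=0)
  Distance 10: (row=0, col=4), (row=0, col=10), (row=1, col=3), (row=1, col=11), (row=2, col=2), (row=3, col=1), (row=4, col=0)
  Distance 11: (row=0, col=3), (row=0, col=11), (row=1, col=2), (row=2, col=1), (row=3, col=0)
  Distance 12: (row=0, col=2), (row=1, col=1), (row=2, col=0)
  Distance 13: (row=0, col=1), (row=1, col=0)
  Distance 14: (row=0, col=0)
Total reachable: 119 (grid has 119 open cells total)

Answer: Reachable cells: 119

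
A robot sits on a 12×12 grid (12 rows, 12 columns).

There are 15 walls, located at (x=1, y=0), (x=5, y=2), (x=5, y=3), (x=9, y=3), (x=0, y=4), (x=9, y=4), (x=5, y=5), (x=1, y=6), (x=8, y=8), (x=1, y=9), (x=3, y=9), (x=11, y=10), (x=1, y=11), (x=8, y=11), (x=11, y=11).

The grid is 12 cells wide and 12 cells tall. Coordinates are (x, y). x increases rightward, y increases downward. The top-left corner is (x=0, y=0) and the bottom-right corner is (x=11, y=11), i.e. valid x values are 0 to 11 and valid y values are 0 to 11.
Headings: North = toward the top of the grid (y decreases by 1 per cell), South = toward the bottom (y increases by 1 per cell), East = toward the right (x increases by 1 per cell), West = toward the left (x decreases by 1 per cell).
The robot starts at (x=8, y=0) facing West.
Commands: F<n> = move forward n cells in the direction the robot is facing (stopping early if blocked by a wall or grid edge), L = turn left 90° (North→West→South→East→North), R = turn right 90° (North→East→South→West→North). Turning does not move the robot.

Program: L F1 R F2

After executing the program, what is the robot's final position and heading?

Start: (x=8, y=0), facing West
  L: turn left, now facing South
  F1: move forward 1, now at (x=8, y=1)
  R: turn right, now facing West
  F2: move forward 2, now at (x=6, y=1)
Final: (x=6, y=1), facing West

Answer: Final position: (x=6, y=1), facing West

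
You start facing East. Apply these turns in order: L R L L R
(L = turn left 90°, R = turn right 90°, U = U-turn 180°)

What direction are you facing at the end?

Answer: Final heading: North

Derivation:
Start: East
  L (left (90° counter-clockwise)) -> North
  R (right (90° clockwise)) -> East
  L (left (90° counter-clockwise)) -> North
  L (left (90° counter-clockwise)) -> West
  R (right (90° clockwise)) -> North
Final: North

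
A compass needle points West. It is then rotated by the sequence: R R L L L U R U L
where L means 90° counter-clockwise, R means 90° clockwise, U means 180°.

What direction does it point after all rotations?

Answer: Final heading: South

Derivation:
Start: West
  R (right (90° clockwise)) -> North
  R (right (90° clockwise)) -> East
  L (left (90° counter-clockwise)) -> North
  L (left (90° counter-clockwise)) -> West
  L (left (90° counter-clockwise)) -> South
  U (U-turn (180°)) -> North
  R (right (90° clockwise)) -> East
  U (U-turn (180°)) -> West
  L (left (90° counter-clockwise)) -> South
Final: South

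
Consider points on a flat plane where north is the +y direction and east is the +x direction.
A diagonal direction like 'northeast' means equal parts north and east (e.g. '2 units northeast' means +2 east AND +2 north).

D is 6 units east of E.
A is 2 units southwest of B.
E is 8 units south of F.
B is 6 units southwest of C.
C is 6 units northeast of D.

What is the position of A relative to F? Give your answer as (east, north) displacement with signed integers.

Answer: A is at (east=4, north=-10) relative to F.

Derivation:
Place F at the origin (east=0, north=0).
  E is 8 units south of F: delta (east=+0, north=-8); E at (east=0, north=-8).
  D is 6 units east of E: delta (east=+6, north=+0); D at (east=6, north=-8).
  C is 6 units northeast of D: delta (east=+6, north=+6); C at (east=12, north=-2).
  B is 6 units southwest of C: delta (east=-6, north=-6); B at (east=6, north=-8).
  A is 2 units southwest of B: delta (east=-2, north=-2); A at (east=4, north=-10).
Therefore A relative to F: (east=4, north=-10).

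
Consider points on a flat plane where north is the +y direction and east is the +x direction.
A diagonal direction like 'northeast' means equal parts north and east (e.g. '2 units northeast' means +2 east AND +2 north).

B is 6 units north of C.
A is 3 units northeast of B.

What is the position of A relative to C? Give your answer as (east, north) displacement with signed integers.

Answer: A is at (east=3, north=9) relative to C.

Derivation:
Place C at the origin (east=0, north=0).
  B is 6 units north of C: delta (east=+0, north=+6); B at (east=0, north=6).
  A is 3 units northeast of B: delta (east=+3, north=+3); A at (east=3, north=9).
Therefore A relative to C: (east=3, north=9).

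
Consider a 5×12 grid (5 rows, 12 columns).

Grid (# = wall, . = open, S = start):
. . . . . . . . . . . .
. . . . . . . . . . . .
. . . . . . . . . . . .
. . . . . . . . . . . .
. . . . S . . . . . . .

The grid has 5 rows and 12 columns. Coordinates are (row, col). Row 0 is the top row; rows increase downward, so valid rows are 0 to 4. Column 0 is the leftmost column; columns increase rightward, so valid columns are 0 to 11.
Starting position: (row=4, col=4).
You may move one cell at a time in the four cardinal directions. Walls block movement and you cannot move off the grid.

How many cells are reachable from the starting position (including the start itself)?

Answer: Reachable cells: 60

Derivation:
BFS flood-fill from (row=4, col=4):
  Distance 0: (row=4, col=4)
  Distance 1: (row=3, col=4), (row=4, col=3), (row=4, col=5)
  Distance 2: (row=2, col=4), (row=3, col=3), (row=3, col=5), (row=4, col=2), (row=4, col=6)
  Distance 3: (row=1, col=4), (row=2, col=3), (row=2, col=5), (row=3, col=2), (row=3, col=6), (row=4, col=1), (row=4, col=7)
  Distance 4: (row=0, col=4), (row=1, col=3), (row=1, col=5), (row=2, col=2), (row=2, col=6), (row=3, col=1), (row=3, col=7), (row=4, col=0), (row=4, col=8)
  Distance 5: (row=0, col=3), (row=0, col=5), (row=1, col=2), (row=1, col=6), (row=2, col=1), (row=2, col=7), (row=3, col=0), (row=3, col=8), (row=4, col=9)
  Distance 6: (row=0, col=2), (row=0, col=6), (row=1, col=1), (row=1, col=7), (row=2, col=0), (row=2, col=8), (row=3, col=9), (row=4, col=10)
  Distance 7: (row=0, col=1), (row=0, col=7), (row=1, col=0), (row=1, col=8), (row=2, col=9), (row=3, col=10), (row=4, col=11)
  Distance 8: (row=0, col=0), (row=0, col=8), (row=1, col=9), (row=2, col=10), (row=3, col=11)
  Distance 9: (row=0, col=9), (row=1, col=10), (row=2, col=11)
  Distance 10: (row=0, col=10), (row=1, col=11)
  Distance 11: (row=0, col=11)
Total reachable: 60 (grid has 60 open cells total)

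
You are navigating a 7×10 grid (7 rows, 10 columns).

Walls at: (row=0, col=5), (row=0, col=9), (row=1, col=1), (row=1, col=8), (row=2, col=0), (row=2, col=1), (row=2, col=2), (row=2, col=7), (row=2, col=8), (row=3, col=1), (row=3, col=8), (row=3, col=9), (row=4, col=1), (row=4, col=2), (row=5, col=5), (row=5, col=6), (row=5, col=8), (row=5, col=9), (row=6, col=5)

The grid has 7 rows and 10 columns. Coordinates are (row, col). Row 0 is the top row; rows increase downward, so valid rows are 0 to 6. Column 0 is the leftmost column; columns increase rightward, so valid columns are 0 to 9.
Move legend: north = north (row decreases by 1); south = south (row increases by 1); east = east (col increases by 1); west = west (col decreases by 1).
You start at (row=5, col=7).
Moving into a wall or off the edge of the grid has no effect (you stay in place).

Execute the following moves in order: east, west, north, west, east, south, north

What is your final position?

Start: (row=5, col=7)
  east (east): blocked, stay at (row=5, col=7)
  west (west): blocked, stay at (row=5, col=7)
  north (north): (row=5, col=7) -> (row=4, col=7)
  west (west): (row=4, col=7) -> (row=4, col=6)
  east (east): (row=4, col=6) -> (row=4, col=7)
  south (south): (row=4, col=7) -> (row=5, col=7)
  north (north): (row=5, col=7) -> (row=4, col=7)
Final: (row=4, col=7)

Answer: Final position: (row=4, col=7)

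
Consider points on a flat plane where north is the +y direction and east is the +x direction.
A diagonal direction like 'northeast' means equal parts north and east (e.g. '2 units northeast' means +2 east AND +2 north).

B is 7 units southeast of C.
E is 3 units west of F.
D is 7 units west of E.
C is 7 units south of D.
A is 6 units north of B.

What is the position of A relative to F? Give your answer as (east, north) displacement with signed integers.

Place F at the origin (east=0, north=0).
  E is 3 units west of F: delta (east=-3, north=+0); E at (east=-3, north=0).
  D is 7 units west of E: delta (east=-7, north=+0); D at (east=-10, north=0).
  C is 7 units south of D: delta (east=+0, north=-7); C at (east=-10, north=-7).
  B is 7 units southeast of C: delta (east=+7, north=-7); B at (east=-3, north=-14).
  A is 6 units north of B: delta (east=+0, north=+6); A at (east=-3, north=-8).
Therefore A relative to F: (east=-3, north=-8).

Answer: A is at (east=-3, north=-8) relative to F.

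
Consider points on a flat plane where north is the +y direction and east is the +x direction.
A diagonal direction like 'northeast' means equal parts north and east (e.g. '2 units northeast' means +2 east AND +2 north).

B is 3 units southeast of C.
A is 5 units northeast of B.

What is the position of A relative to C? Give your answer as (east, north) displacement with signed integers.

Place C at the origin (east=0, north=0).
  B is 3 units southeast of C: delta (east=+3, north=-3); B at (east=3, north=-3).
  A is 5 units northeast of B: delta (east=+5, north=+5); A at (east=8, north=2).
Therefore A relative to C: (east=8, north=2).

Answer: A is at (east=8, north=2) relative to C.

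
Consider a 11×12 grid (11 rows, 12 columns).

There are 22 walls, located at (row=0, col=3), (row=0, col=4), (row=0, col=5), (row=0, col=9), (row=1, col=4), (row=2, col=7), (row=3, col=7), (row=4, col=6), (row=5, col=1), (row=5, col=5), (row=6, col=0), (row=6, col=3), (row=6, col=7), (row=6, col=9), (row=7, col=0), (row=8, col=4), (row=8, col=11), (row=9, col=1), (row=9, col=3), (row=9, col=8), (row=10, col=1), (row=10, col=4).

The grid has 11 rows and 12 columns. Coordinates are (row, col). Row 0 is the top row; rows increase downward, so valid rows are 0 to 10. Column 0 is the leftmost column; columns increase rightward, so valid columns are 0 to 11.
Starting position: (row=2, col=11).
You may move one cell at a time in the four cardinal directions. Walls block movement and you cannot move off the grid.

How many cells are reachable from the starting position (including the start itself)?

BFS flood-fill from (row=2, col=11):
  Distance 0: (row=2, col=11)
  Distance 1: (row=1, col=11), (row=2, col=10), (row=3, col=11)
  Distance 2: (row=0, col=11), (row=1, col=10), (row=2, col=9), (row=3, col=10), (row=4, col=11)
  Distance 3: (row=0, col=10), (row=1, col=9), (row=2, col=8), (row=3, col=9), (row=4, col=10), (row=5, col=11)
  Distance 4: (row=1, col=8), (row=3, col=8), (row=4, col=9), (row=5, col=10), (row=6, col=11)
  Distance 5: (row=0, col=8), (row=1, col=7), (row=4, col=8), (row=5, col=9), (row=6, col=10), (row=7, col=11)
  Distance 6: (row=0, col=7), (row=1, col=6), (row=4, col=7), (row=5, col=8), (row=7, col=10)
  Distance 7: (row=0, col=6), (row=1, col=5), (row=2, col=6), (row=5, col=7), (row=6, col=8), (row=7, col=9), (row=8, col=10)
  Distance 8: (row=2, col=5), (row=3, col=6), (row=5, col=6), (row=7, col=8), (row=8, col=9), (row=9, col=10)
  Distance 9: (row=2, col=4), (row=3, col=5), (row=6, col=6), (row=7, col=7), (row=8, col=8), (row=9, col=9), (row=9, col=11), (row=10, col=10)
  Distance 10: (row=2, col=3), (row=3, col=4), (row=4, col=5), (row=6, col=5), (row=7, col=6), (row=8, col=7), (row=10, col=9), (row=10, col=11)
  Distance 11: (row=1, col=3), (row=2, col=2), (row=3, col=3), (row=4, col=4), (row=6, col=4), (row=7, col=5), (row=8, col=6), (row=9, col=7), (row=10, col=8)
  Distance 12: (row=1, col=2), (row=2, col=1), (row=3, col=2), (row=4, col=3), (row=5, col=4), (row=7, col=4), (row=8, col=5), (row=9, col=6), (row=10, col=7)
  Distance 13: (row=0, col=2), (row=1, col=1), (row=2, col=0), (row=3, col=1), (row=4, col=2), (row=5, col=3), (row=7, col=3), (row=9, col=5), (row=10, col=6)
  Distance 14: (row=0, col=1), (row=1, col=0), (row=3, col=0), (row=4, col=1), (row=5, col=2), (row=7, col=2), (row=8, col=3), (row=9, col=4), (row=10, col=5)
  Distance 15: (row=0, col=0), (row=4, col=0), (row=6, col=2), (row=7, col=1), (row=8, col=2)
  Distance 16: (row=5, col=0), (row=6, col=1), (row=8, col=1), (row=9, col=2)
  Distance 17: (row=8, col=0), (row=10, col=2)
  Distance 18: (row=9, col=0), (row=10, col=3)
  Distance 19: (row=10, col=0)
Total reachable: 110 (grid has 110 open cells total)

Answer: Reachable cells: 110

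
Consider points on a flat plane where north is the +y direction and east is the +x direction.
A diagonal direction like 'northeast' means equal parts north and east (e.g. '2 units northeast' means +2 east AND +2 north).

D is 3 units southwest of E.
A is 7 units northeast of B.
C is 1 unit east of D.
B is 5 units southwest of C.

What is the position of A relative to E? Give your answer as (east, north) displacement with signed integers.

Place E at the origin (east=0, north=0).
  D is 3 units southwest of E: delta (east=-3, north=-3); D at (east=-3, north=-3).
  C is 1 unit east of D: delta (east=+1, north=+0); C at (east=-2, north=-3).
  B is 5 units southwest of C: delta (east=-5, north=-5); B at (east=-7, north=-8).
  A is 7 units northeast of B: delta (east=+7, north=+7); A at (east=0, north=-1).
Therefore A relative to E: (east=0, north=-1).

Answer: A is at (east=0, north=-1) relative to E.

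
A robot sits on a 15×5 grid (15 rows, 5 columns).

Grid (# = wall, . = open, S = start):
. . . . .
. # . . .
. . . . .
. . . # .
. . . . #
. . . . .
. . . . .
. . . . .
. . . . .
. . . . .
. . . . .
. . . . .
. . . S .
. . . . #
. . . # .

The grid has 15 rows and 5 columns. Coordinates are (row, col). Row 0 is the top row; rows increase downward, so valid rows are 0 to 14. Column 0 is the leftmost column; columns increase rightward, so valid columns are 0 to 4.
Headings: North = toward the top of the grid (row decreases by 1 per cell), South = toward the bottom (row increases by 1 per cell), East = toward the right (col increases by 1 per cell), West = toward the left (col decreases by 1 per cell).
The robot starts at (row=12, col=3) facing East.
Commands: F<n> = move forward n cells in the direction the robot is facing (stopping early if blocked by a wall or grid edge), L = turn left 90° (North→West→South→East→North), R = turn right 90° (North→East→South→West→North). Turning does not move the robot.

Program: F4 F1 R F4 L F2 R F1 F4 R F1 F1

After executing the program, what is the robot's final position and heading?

Start: (row=12, col=3), facing East
  F4: move forward 1/4 (blocked), now at (row=12, col=4)
  F1: move forward 0/1 (blocked), now at (row=12, col=4)
  R: turn right, now facing South
  F4: move forward 0/4 (blocked), now at (row=12, col=4)
  L: turn left, now facing East
  F2: move forward 0/2 (blocked), now at (row=12, col=4)
  R: turn right, now facing South
  F1: move forward 0/1 (blocked), now at (row=12, col=4)
  F4: move forward 0/4 (blocked), now at (row=12, col=4)
  R: turn right, now facing West
  F1: move forward 1, now at (row=12, col=3)
  F1: move forward 1, now at (row=12, col=2)
Final: (row=12, col=2), facing West

Answer: Final position: (row=12, col=2), facing West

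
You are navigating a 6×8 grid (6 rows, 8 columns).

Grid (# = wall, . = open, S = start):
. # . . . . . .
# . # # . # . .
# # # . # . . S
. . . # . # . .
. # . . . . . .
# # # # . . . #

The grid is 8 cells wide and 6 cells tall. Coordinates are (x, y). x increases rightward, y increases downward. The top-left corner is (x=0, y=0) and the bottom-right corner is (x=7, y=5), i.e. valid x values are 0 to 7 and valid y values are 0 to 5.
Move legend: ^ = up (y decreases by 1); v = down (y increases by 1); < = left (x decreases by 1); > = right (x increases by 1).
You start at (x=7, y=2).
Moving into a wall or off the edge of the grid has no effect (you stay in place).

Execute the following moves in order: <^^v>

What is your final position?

Start: (x=7, y=2)
  < (left): (x=7, y=2) -> (x=6, y=2)
  ^ (up): (x=6, y=2) -> (x=6, y=1)
  ^ (up): (x=6, y=1) -> (x=6, y=0)
  v (down): (x=6, y=0) -> (x=6, y=1)
  > (right): (x=6, y=1) -> (x=7, y=1)
Final: (x=7, y=1)

Answer: Final position: (x=7, y=1)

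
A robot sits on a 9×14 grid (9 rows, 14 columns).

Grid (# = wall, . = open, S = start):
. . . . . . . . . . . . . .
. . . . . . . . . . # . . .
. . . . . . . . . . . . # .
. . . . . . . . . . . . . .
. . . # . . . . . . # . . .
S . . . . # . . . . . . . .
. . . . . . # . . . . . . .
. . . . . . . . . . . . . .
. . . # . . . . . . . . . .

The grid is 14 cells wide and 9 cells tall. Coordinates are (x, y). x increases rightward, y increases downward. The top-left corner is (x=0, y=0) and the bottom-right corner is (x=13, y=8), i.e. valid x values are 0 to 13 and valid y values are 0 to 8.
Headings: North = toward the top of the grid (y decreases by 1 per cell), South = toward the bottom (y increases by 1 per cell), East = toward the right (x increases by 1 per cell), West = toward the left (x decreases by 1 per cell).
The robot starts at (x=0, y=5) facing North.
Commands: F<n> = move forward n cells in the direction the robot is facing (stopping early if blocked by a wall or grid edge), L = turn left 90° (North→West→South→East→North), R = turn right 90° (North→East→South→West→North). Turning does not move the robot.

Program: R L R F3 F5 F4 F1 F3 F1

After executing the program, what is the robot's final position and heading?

Start: (x=0, y=5), facing North
  R: turn right, now facing East
  L: turn left, now facing North
  R: turn right, now facing East
  F3: move forward 3, now at (x=3, y=5)
  F5: move forward 1/5 (blocked), now at (x=4, y=5)
  F4: move forward 0/4 (blocked), now at (x=4, y=5)
  F1: move forward 0/1 (blocked), now at (x=4, y=5)
  F3: move forward 0/3 (blocked), now at (x=4, y=5)
  F1: move forward 0/1 (blocked), now at (x=4, y=5)
Final: (x=4, y=5), facing East

Answer: Final position: (x=4, y=5), facing East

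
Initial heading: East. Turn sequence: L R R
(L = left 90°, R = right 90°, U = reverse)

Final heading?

Start: East
  L (left (90° counter-clockwise)) -> North
  R (right (90° clockwise)) -> East
  R (right (90° clockwise)) -> South
Final: South

Answer: Final heading: South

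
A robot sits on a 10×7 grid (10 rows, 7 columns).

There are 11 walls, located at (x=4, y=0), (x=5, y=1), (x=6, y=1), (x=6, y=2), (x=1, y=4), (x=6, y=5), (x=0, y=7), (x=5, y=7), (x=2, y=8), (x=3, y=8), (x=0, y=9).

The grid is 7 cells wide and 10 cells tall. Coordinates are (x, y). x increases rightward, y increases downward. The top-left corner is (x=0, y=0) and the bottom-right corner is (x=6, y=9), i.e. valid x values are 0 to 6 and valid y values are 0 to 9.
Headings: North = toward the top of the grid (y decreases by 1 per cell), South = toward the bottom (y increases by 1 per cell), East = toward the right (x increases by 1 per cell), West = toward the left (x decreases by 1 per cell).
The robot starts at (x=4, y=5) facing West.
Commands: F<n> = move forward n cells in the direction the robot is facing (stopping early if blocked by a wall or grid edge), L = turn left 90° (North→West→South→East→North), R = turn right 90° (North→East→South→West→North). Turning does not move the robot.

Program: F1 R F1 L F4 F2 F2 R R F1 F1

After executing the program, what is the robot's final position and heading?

Answer: Final position: (x=4, y=4), facing East

Derivation:
Start: (x=4, y=5), facing West
  F1: move forward 1, now at (x=3, y=5)
  R: turn right, now facing North
  F1: move forward 1, now at (x=3, y=4)
  L: turn left, now facing West
  F4: move forward 1/4 (blocked), now at (x=2, y=4)
  F2: move forward 0/2 (blocked), now at (x=2, y=4)
  F2: move forward 0/2 (blocked), now at (x=2, y=4)
  R: turn right, now facing North
  R: turn right, now facing East
  F1: move forward 1, now at (x=3, y=4)
  F1: move forward 1, now at (x=4, y=4)
Final: (x=4, y=4), facing East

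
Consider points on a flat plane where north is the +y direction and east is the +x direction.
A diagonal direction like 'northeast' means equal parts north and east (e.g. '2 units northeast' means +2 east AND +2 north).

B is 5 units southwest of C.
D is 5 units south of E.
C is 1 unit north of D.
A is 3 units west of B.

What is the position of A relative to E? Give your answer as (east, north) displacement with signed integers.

Answer: A is at (east=-8, north=-9) relative to E.

Derivation:
Place E at the origin (east=0, north=0).
  D is 5 units south of E: delta (east=+0, north=-5); D at (east=0, north=-5).
  C is 1 unit north of D: delta (east=+0, north=+1); C at (east=0, north=-4).
  B is 5 units southwest of C: delta (east=-5, north=-5); B at (east=-5, north=-9).
  A is 3 units west of B: delta (east=-3, north=+0); A at (east=-8, north=-9).
Therefore A relative to E: (east=-8, north=-9).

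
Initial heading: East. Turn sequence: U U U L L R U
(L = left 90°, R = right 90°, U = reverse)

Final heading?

Answer: Final heading: North

Derivation:
Start: East
  U (U-turn (180°)) -> West
  U (U-turn (180°)) -> East
  U (U-turn (180°)) -> West
  L (left (90° counter-clockwise)) -> South
  L (left (90° counter-clockwise)) -> East
  R (right (90° clockwise)) -> South
  U (U-turn (180°)) -> North
Final: North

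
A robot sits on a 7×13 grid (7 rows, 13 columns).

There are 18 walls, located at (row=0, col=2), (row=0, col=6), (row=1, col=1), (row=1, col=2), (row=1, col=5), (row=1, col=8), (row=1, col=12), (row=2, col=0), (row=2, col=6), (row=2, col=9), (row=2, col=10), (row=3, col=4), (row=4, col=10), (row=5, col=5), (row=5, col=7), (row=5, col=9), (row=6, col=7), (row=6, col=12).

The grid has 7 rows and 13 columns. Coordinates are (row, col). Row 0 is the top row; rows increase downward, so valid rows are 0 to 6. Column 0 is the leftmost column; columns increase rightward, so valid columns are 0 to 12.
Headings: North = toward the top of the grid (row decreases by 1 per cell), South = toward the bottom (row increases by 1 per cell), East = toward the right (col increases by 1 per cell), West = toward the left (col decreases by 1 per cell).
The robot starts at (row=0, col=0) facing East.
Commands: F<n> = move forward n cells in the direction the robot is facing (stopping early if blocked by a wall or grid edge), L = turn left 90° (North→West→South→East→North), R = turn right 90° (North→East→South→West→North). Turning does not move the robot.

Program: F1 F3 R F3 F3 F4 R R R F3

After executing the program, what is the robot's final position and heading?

Start: (row=0, col=0), facing East
  F1: move forward 1, now at (row=0, col=1)
  F3: move forward 0/3 (blocked), now at (row=0, col=1)
  R: turn right, now facing South
  F3: move forward 0/3 (blocked), now at (row=0, col=1)
  F3: move forward 0/3 (blocked), now at (row=0, col=1)
  F4: move forward 0/4 (blocked), now at (row=0, col=1)
  R: turn right, now facing West
  R: turn right, now facing North
  R: turn right, now facing East
  F3: move forward 0/3 (blocked), now at (row=0, col=1)
Final: (row=0, col=1), facing East

Answer: Final position: (row=0, col=1), facing East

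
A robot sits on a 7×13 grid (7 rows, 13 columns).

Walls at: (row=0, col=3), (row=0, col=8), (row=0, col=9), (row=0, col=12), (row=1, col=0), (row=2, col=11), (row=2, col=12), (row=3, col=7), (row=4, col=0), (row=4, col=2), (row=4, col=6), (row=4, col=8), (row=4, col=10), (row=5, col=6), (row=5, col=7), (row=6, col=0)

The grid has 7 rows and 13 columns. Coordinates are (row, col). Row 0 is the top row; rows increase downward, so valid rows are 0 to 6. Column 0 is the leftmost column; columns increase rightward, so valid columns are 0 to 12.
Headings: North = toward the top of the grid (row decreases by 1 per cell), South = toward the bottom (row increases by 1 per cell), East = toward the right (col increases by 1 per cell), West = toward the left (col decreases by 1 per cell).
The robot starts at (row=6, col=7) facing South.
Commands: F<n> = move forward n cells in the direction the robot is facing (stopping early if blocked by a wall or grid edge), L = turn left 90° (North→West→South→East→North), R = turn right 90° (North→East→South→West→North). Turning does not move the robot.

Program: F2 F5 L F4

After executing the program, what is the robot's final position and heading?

Start: (row=6, col=7), facing South
  F2: move forward 0/2 (blocked), now at (row=6, col=7)
  F5: move forward 0/5 (blocked), now at (row=6, col=7)
  L: turn left, now facing East
  F4: move forward 4, now at (row=6, col=11)
Final: (row=6, col=11), facing East

Answer: Final position: (row=6, col=11), facing East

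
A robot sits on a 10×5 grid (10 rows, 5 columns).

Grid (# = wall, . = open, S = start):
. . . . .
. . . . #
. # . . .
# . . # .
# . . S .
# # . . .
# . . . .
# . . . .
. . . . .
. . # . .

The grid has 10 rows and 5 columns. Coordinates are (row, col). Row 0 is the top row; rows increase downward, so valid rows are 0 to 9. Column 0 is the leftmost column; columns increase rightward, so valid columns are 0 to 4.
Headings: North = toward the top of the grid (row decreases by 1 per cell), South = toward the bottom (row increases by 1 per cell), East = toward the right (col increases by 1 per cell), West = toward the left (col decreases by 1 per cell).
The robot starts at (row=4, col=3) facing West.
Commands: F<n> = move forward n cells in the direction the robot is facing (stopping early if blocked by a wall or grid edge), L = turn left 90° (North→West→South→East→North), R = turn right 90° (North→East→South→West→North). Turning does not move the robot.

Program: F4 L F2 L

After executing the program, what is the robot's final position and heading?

Answer: Final position: (row=4, col=1), facing East

Derivation:
Start: (row=4, col=3), facing West
  F4: move forward 2/4 (blocked), now at (row=4, col=1)
  L: turn left, now facing South
  F2: move forward 0/2 (blocked), now at (row=4, col=1)
  L: turn left, now facing East
Final: (row=4, col=1), facing East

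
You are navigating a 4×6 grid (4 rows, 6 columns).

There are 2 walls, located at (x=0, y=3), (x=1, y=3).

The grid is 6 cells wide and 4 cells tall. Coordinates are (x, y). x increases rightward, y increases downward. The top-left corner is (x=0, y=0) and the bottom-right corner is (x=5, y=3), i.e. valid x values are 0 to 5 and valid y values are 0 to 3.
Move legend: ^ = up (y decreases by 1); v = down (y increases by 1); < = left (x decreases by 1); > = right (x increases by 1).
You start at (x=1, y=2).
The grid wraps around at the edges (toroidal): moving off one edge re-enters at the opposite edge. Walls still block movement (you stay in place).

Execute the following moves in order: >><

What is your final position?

Start: (x=1, y=2)
  > (right): (x=1, y=2) -> (x=2, y=2)
  > (right): (x=2, y=2) -> (x=3, y=2)
  < (left): (x=3, y=2) -> (x=2, y=2)
Final: (x=2, y=2)

Answer: Final position: (x=2, y=2)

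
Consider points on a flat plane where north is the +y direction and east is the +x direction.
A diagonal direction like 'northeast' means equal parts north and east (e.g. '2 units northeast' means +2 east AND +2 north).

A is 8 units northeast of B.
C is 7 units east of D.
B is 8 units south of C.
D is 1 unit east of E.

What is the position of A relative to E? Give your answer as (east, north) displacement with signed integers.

Answer: A is at (east=16, north=0) relative to E.

Derivation:
Place E at the origin (east=0, north=0).
  D is 1 unit east of E: delta (east=+1, north=+0); D at (east=1, north=0).
  C is 7 units east of D: delta (east=+7, north=+0); C at (east=8, north=0).
  B is 8 units south of C: delta (east=+0, north=-8); B at (east=8, north=-8).
  A is 8 units northeast of B: delta (east=+8, north=+8); A at (east=16, north=0).
Therefore A relative to E: (east=16, north=0).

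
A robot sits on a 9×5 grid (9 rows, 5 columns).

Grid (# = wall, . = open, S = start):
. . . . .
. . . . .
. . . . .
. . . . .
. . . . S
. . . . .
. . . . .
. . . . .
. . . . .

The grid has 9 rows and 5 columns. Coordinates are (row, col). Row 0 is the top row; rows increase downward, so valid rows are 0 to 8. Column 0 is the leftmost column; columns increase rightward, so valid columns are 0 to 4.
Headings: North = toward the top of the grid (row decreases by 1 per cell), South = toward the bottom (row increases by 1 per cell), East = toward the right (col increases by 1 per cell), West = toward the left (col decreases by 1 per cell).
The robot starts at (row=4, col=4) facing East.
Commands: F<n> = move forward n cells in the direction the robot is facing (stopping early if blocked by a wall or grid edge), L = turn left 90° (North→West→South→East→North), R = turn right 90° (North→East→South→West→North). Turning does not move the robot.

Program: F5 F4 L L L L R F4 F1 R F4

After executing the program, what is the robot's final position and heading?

Answer: Final position: (row=8, col=0), facing West

Derivation:
Start: (row=4, col=4), facing East
  F5: move forward 0/5 (blocked), now at (row=4, col=4)
  F4: move forward 0/4 (blocked), now at (row=4, col=4)
  L: turn left, now facing North
  L: turn left, now facing West
  L: turn left, now facing South
  L: turn left, now facing East
  R: turn right, now facing South
  F4: move forward 4, now at (row=8, col=4)
  F1: move forward 0/1 (blocked), now at (row=8, col=4)
  R: turn right, now facing West
  F4: move forward 4, now at (row=8, col=0)
Final: (row=8, col=0), facing West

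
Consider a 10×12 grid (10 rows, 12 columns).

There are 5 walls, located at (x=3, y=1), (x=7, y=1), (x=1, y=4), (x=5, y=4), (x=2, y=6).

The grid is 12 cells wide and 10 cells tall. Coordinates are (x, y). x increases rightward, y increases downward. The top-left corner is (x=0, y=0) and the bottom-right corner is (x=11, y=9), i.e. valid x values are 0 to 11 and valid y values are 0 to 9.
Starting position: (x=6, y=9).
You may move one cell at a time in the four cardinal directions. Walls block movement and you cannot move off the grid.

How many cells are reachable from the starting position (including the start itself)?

Answer: Reachable cells: 115

Derivation:
BFS flood-fill from (x=6, y=9):
  Distance 0: (x=6, y=9)
  Distance 1: (x=6, y=8), (x=5, y=9), (x=7, y=9)
  Distance 2: (x=6, y=7), (x=5, y=8), (x=7, y=8), (x=4, y=9), (x=8, y=9)
  Distance 3: (x=6, y=6), (x=5, y=7), (x=7, y=7), (x=4, y=8), (x=8, y=8), (x=3, y=9), (x=9, y=9)
  Distance 4: (x=6, y=5), (x=5, y=6), (x=7, y=6), (x=4, y=7), (x=8, y=7), (x=3, y=8), (x=9, y=8), (x=2, y=9), (x=10, y=9)
  Distance 5: (x=6, y=4), (x=5, y=5), (x=7, y=5), (x=4, y=6), (x=8, y=6), (x=3, y=7), (x=9, y=7), (x=2, y=8), (x=10, y=8), (x=1, y=9), (x=11, y=9)
  Distance 6: (x=6, y=3), (x=7, y=4), (x=4, y=5), (x=8, y=5), (x=3, y=6), (x=9, y=6), (x=2, y=7), (x=10, y=7), (x=1, y=8), (x=11, y=8), (x=0, y=9)
  Distance 7: (x=6, y=2), (x=5, y=3), (x=7, y=3), (x=4, y=4), (x=8, y=4), (x=3, y=5), (x=9, y=5), (x=10, y=6), (x=1, y=7), (x=11, y=7), (x=0, y=8)
  Distance 8: (x=6, y=1), (x=5, y=2), (x=7, y=2), (x=4, y=3), (x=8, y=3), (x=3, y=4), (x=9, y=4), (x=2, y=5), (x=10, y=5), (x=1, y=6), (x=11, y=6), (x=0, y=7)
  Distance 9: (x=6, y=0), (x=5, y=1), (x=4, y=2), (x=8, y=2), (x=3, y=3), (x=9, y=3), (x=2, y=4), (x=10, y=4), (x=1, y=5), (x=11, y=5), (x=0, y=6)
  Distance 10: (x=5, y=0), (x=7, y=0), (x=4, y=1), (x=8, y=1), (x=3, y=2), (x=9, y=2), (x=2, y=3), (x=10, y=3), (x=11, y=4), (x=0, y=5)
  Distance 11: (x=4, y=0), (x=8, y=0), (x=9, y=1), (x=2, y=2), (x=10, y=2), (x=1, y=3), (x=11, y=3), (x=0, y=4)
  Distance 12: (x=3, y=0), (x=9, y=0), (x=2, y=1), (x=10, y=1), (x=1, y=2), (x=11, y=2), (x=0, y=3)
  Distance 13: (x=2, y=0), (x=10, y=0), (x=1, y=1), (x=11, y=1), (x=0, y=2)
  Distance 14: (x=1, y=0), (x=11, y=0), (x=0, y=1)
  Distance 15: (x=0, y=0)
Total reachable: 115 (grid has 115 open cells total)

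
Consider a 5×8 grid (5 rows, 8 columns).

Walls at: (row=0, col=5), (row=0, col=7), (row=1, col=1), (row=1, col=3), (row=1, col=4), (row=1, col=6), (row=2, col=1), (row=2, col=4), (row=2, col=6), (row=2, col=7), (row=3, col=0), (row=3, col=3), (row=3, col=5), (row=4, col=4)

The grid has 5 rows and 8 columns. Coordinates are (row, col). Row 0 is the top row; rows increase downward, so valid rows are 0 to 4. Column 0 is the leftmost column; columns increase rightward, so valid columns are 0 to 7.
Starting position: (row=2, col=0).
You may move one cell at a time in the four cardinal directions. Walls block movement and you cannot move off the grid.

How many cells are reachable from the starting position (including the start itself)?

Answer: Reachable cells: 16

Derivation:
BFS flood-fill from (row=2, col=0):
  Distance 0: (row=2, col=0)
  Distance 1: (row=1, col=0)
  Distance 2: (row=0, col=0)
  Distance 3: (row=0, col=1)
  Distance 4: (row=0, col=2)
  Distance 5: (row=0, col=3), (row=1, col=2)
  Distance 6: (row=0, col=4), (row=2, col=2)
  Distance 7: (row=2, col=3), (row=3, col=2)
  Distance 8: (row=3, col=1), (row=4, col=2)
  Distance 9: (row=4, col=1), (row=4, col=3)
  Distance 10: (row=4, col=0)
Total reachable: 16 (grid has 26 open cells total)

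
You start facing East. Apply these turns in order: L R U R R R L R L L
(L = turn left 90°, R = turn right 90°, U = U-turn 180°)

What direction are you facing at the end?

Answer: Final heading: North

Derivation:
Start: East
  L (left (90° counter-clockwise)) -> North
  R (right (90° clockwise)) -> East
  U (U-turn (180°)) -> West
  R (right (90° clockwise)) -> North
  R (right (90° clockwise)) -> East
  R (right (90° clockwise)) -> South
  L (left (90° counter-clockwise)) -> East
  R (right (90° clockwise)) -> South
  L (left (90° counter-clockwise)) -> East
  L (left (90° counter-clockwise)) -> North
Final: North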